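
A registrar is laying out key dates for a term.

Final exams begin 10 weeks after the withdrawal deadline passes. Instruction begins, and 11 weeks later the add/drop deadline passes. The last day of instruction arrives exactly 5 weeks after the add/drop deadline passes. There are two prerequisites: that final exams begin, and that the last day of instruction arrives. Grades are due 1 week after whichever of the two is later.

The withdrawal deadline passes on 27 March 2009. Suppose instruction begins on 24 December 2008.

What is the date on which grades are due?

The withdrawal deadline passes: Mar 27, 2009.
Final exams begin: Mar 27, 2009 + 10 weeks = Jun 5, 2009.
Instruction begins: Dec 24, 2008.
The add/drop deadline passes: Dec 24, 2008 + 11 weeks = Mar 11, 2009.
The last day of instruction arrives: Mar 11, 2009 + 5 weeks = Apr 15, 2009.
Both prerequisites met — final exams begin (Jun 5, 2009), the last day of instruction arrives (Apr 15, 2009); the later is Jun 5, 2009.
Grades are due: Jun 5, 2009 + 1 week = Jun 12, 2009.

12 June 2009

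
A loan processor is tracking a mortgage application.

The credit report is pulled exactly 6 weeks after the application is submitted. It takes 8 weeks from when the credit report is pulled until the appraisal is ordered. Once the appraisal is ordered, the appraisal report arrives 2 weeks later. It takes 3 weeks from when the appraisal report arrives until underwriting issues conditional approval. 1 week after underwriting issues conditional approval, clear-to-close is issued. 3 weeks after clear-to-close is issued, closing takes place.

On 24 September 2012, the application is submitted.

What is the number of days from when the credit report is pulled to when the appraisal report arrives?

70 days

Causal path: the credit report is pulled → the appraisal is ordered → the appraisal report arrives.
Total delay along the path: 8 + 2 weeks = 10 weeks = 70 days.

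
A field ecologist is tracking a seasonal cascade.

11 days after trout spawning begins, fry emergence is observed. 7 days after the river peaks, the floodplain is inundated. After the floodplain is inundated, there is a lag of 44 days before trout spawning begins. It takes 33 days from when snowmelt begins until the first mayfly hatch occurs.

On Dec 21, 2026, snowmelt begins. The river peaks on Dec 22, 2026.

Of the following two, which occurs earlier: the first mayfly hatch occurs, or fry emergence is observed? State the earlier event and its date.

Snowmelt begins: Dec 21, 2026.
The first mayfly hatch occurs: Dec 21, 2026 + 33 days = Jan 23, 2027.
The river peaks: Dec 22, 2026.
The floodplain is inundated: Dec 22, 2026 + 7 days = Dec 29, 2026.
Trout spawning begins: Dec 29, 2026 + 44 days = Feb 11, 2027.
Fry emergence is observed: Feb 11, 2027 + 11 days = Feb 22, 2027.
Comparing: the first mayfly hatch occurs on Jan 23, 2027 vs fry emergence is observed on Feb 22, 2027. Earlier: the first mayfly hatch occurs.

The first mayfly hatch occurs — Jan 23, 2027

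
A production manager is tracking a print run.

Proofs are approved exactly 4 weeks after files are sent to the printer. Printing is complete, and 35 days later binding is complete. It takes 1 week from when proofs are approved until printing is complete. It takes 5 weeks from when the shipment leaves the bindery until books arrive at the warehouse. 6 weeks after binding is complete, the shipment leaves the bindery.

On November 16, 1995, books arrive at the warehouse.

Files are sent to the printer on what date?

Books arrive at the warehouse: Nov 16, 1995.
The shipment leaves the bindery: Nov 16, 1995 − 5 weeks = Oct 12, 1995.
Binding is complete: Oct 12, 1995 − 6 weeks = Aug 31, 1995.
Printing is complete: Aug 31, 1995 − 35 days = Jul 27, 1995.
Proofs are approved: Jul 27, 1995 − 1 week = Jul 20, 1995.
Files are sent to the printer: Jul 20, 1995 − 4 weeks = Jun 22, 1995.

June 22, 1995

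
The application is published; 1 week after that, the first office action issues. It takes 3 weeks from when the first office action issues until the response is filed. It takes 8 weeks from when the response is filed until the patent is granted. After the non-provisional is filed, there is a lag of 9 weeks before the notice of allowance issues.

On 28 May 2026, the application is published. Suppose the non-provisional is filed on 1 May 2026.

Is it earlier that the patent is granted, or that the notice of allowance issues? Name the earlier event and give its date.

The notice of allowance issues — 3 July 2026

The application is published: May 28, 2026.
The first office action issues: May 28, 2026 + 1 week = Jun 4, 2026.
The response is filed: Jun 4, 2026 + 3 weeks = Jun 25, 2026.
The patent is granted: Jun 25, 2026 + 8 weeks = Aug 20, 2026.
The non-provisional is filed: May 1, 2026.
The notice of allowance issues: May 1, 2026 + 9 weeks = Jul 3, 2026.
Comparing: the patent is granted on Aug 20, 2026 vs the notice of allowance issues on Jul 3, 2026. Earlier: the notice of allowance issues.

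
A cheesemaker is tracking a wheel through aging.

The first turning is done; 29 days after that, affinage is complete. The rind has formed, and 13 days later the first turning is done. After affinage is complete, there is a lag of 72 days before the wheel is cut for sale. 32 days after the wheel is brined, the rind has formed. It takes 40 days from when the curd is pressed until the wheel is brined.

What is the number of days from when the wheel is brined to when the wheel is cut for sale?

146 days

Causal path: the wheel is brined → the rind has formed → the first turning is done → affinage is complete → the wheel is cut for sale.
Total delay along the path: 32 + 13 + 29 + 72 = 146 days.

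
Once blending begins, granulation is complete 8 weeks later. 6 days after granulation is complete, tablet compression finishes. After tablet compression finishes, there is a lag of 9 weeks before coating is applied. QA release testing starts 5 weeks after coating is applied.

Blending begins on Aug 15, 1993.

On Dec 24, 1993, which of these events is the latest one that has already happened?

Coating is applied

Blending begins: Aug 15, 1993.
Granulation is complete: Aug 15, 1993 + 8 weeks = Oct 10, 1993.
Tablet compression finishes: Oct 10, 1993 + 6 days = Oct 16, 1993.
Coating is applied: Oct 16, 1993 + 9 weeks = Dec 18, 1993.
QA release testing starts: Dec 18, 1993 + 5 weeks = Jan 22, 1994.
Dec 24, 1993 falls between when coating is applied (Dec 18, 1993) and when QA release testing starts (Jan 22, 1994).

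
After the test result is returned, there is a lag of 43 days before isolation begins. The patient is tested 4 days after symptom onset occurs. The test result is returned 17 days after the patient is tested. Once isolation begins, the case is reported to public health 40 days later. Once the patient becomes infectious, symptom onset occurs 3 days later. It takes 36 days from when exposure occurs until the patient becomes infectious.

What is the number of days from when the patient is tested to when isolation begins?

60 days

Causal path: the patient is tested → the test result is returned → isolation begins.
Total delay along the path: 17 + 43 = 60 days.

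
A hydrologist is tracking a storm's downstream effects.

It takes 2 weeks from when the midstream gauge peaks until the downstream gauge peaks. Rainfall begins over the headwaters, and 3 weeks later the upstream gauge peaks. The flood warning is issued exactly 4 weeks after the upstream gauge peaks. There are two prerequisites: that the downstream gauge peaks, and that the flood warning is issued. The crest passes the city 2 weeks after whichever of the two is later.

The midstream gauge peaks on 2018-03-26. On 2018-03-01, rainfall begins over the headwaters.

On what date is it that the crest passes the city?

2018-05-03

The midstream gauge peaks: Mar 26, 2018.
The downstream gauge peaks: Mar 26, 2018 + 2 weeks = Apr 9, 2018.
Rainfall begins over the headwaters: Mar 1, 2018.
The upstream gauge peaks: Mar 1, 2018 + 3 weeks = Mar 22, 2018.
The flood warning is issued: Mar 22, 2018 + 4 weeks = Apr 19, 2018.
Both prerequisites met — the downstream gauge peaks (Apr 9, 2018), the flood warning is issued (Apr 19, 2018); the later is Apr 19, 2018.
The crest passes the city: Apr 19, 2018 + 2 weeks = May 3, 2018.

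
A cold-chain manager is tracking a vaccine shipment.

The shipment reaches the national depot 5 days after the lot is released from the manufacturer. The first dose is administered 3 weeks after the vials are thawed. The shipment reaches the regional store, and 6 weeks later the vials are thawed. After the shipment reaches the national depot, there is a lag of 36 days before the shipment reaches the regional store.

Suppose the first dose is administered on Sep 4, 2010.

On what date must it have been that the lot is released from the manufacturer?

May 23, 2010

The first dose is administered: Sep 4, 2010.
The vials are thawed: Sep 4, 2010 − 3 weeks = Aug 14, 2010.
The shipment reaches the regional store: Aug 14, 2010 − 6 weeks = Jul 3, 2010.
The shipment reaches the national depot: Jul 3, 2010 − 36 days = May 28, 2010.
The lot is released from the manufacturer: May 28, 2010 − 5 days = May 23, 2010.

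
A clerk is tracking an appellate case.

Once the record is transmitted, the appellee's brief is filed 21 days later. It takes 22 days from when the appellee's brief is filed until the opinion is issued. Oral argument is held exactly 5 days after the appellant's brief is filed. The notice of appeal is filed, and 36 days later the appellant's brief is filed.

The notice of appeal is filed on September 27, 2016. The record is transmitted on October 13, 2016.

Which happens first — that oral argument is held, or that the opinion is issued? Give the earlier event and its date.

The notice of appeal is filed: Sep 27, 2016.
The appellant's brief is filed: Sep 27, 2016 + 36 days = Nov 2, 2016.
Oral argument is held: Nov 2, 2016 + 5 days = Nov 7, 2016.
The record is transmitted: Oct 13, 2016.
The appellee's brief is filed: Oct 13, 2016 + 21 days = Nov 3, 2016.
The opinion is issued: Nov 3, 2016 + 22 days = Nov 25, 2016.
Comparing: oral argument is held on Nov 7, 2016 vs the opinion is issued on Nov 25, 2016. Earlier: oral argument is held.

Oral argument is held — November 7, 2016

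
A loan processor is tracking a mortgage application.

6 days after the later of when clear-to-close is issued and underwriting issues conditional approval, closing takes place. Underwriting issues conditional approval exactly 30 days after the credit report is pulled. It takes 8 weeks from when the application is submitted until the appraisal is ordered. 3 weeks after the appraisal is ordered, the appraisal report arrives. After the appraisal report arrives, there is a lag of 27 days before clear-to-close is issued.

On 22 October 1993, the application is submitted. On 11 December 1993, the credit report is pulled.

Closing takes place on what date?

9 February 1994

The application is submitted: Oct 22, 1993.
The appraisal is ordered: Oct 22, 1993 + 8 weeks = Dec 17, 1993.
The appraisal report arrives: Dec 17, 1993 + 3 weeks = Jan 7, 1994.
Clear-to-close is issued: Jan 7, 1994 + 27 days = Feb 3, 1994.
The credit report is pulled: Dec 11, 1993.
Underwriting issues conditional approval: Dec 11, 1993 + 30 days = Jan 10, 1994.
Both prerequisites met — clear-to-close is issued (Feb 3, 1994), underwriting issues conditional approval (Jan 10, 1994); the later is Feb 3, 1994.
Closing takes place: Feb 3, 1994 + 6 days = Feb 9, 1994.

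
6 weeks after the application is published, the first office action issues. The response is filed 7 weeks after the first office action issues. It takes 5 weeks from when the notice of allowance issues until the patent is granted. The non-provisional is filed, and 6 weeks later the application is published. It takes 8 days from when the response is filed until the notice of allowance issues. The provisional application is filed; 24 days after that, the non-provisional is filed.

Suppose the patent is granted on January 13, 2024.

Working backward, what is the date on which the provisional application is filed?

June 27, 2023

The patent is granted: Jan 13, 2024.
The notice of allowance issues: Jan 13, 2024 − 5 weeks = Dec 9, 2023.
The response is filed: Dec 9, 2023 − 8 days = Dec 1, 2023.
The first office action issues: Dec 1, 2023 − 7 weeks = Oct 13, 2023.
The application is published: Oct 13, 2023 − 6 weeks = Sep 1, 2023.
The non-provisional is filed: Sep 1, 2023 − 6 weeks = Jul 21, 2023.
The provisional application is filed: Jul 21, 2023 − 24 days = Jun 27, 2023.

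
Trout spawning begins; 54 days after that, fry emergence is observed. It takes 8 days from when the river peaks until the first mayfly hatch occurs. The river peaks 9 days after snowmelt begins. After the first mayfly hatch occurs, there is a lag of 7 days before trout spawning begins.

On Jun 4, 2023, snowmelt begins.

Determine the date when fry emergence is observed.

Aug 21, 2023

Snowmelt begins: Jun 4, 2023.
The river peaks: Jun 4, 2023 + 9 days = Jun 13, 2023.
The first mayfly hatch occurs: Jun 13, 2023 + 8 days = Jun 21, 2023.
Trout spawning begins: Jun 21, 2023 + 7 days = Jun 28, 2023.
Fry emergence is observed: Jun 28, 2023 + 54 days = Aug 21, 2023.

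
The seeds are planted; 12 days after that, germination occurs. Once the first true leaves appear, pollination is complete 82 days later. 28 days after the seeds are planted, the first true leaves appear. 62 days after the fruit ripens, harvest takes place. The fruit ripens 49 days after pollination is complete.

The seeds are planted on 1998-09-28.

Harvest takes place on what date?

The seeds are planted: Sep 28, 1998.
The first true leaves appear: Sep 28, 1998 + 28 days = Oct 26, 1998.
Pollination is complete: Oct 26, 1998 + 82 days = Jan 16, 1999.
The fruit ripens: Jan 16, 1999 + 49 days = Mar 6, 1999.
Harvest takes place: Mar 6, 1999 + 62 days = May 7, 1999.

1999-05-07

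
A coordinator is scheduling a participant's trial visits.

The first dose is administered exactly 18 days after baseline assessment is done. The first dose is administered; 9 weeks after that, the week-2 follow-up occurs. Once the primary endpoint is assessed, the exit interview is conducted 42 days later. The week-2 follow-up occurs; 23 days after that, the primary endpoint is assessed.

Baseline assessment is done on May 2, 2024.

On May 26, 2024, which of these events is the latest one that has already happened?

The first dose is administered

Baseline assessment is done: May 2, 2024.
The first dose is administered: May 2, 2024 + 18 days = May 20, 2024.
The week-2 follow-up occurs: May 20, 2024 + 9 weeks = Jul 22, 2024.
The primary endpoint is assessed: Jul 22, 2024 + 23 days = Aug 14, 2024.
The exit interview is conducted: Aug 14, 2024 + 42 days = Sep 25, 2024.
May 26, 2024 falls between when the first dose is administered (May 20, 2024) and when the week-2 follow-up occurs (Jul 22, 2024).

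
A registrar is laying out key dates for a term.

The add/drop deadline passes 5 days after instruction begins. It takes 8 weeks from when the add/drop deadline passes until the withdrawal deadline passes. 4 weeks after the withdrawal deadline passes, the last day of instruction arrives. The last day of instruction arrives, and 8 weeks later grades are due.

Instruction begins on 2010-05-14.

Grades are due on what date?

2010-10-06

Instruction begins: May 14, 2010.
The add/drop deadline passes: May 14, 2010 + 5 days = May 19, 2010.
The withdrawal deadline passes: May 19, 2010 + 8 weeks = Jul 14, 2010.
The last day of instruction arrives: Jul 14, 2010 + 4 weeks = Aug 11, 2010.
Grades are due: Aug 11, 2010 + 8 weeks = Oct 6, 2010.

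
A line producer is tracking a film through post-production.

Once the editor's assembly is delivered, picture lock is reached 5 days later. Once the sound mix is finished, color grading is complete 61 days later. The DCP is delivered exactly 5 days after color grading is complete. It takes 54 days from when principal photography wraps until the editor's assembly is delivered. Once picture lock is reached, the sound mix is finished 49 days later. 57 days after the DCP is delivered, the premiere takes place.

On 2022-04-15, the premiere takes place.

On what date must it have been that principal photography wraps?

The premiere takes place: Apr 15, 2022.
The DCP is delivered: Apr 15, 2022 − 57 days = Feb 17, 2022.
Color grading is complete: Feb 17, 2022 − 5 days = Feb 12, 2022.
The sound mix is finished: Feb 12, 2022 − 61 days = Dec 13, 2021.
Picture lock is reached: Dec 13, 2021 − 49 days = Oct 25, 2021.
The editor's assembly is delivered: Oct 25, 2021 − 5 days = Oct 20, 2021.
Principal photography wraps: Oct 20, 2021 − 54 days = Aug 27, 2021.

2021-08-27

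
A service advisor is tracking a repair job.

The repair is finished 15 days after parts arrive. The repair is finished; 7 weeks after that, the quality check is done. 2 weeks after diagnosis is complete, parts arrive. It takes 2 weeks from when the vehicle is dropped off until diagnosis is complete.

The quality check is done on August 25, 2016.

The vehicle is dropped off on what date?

The quality check is done: Aug 25, 2016.
The repair is finished: Aug 25, 2016 − 7 weeks = Jul 7, 2016.
Parts arrive: Jul 7, 2016 − 15 days = Jun 22, 2016.
Diagnosis is complete: Jun 22, 2016 − 2 weeks = Jun 8, 2016.
The vehicle is dropped off: Jun 8, 2016 − 2 weeks = May 25, 2016.

May 25, 2016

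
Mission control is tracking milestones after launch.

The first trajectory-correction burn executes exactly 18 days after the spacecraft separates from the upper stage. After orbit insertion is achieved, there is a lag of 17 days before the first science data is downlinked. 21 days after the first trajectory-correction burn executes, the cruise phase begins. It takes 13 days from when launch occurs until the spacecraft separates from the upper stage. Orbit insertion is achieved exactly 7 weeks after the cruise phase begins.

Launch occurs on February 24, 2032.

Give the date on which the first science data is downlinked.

Launch occurs: Feb 24, 2032.
The spacecraft separates from the upper stage: Feb 24, 2032 + 13 days = Mar 8, 2032.
The first trajectory-correction burn executes: Mar 8, 2032 + 18 days = Mar 26, 2032.
The cruise phase begins: Mar 26, 2032 + 21 days = Apr 16, 2032.
Orbit insertion is achieved: Apr 16, 2032 + 7 weeks = Jun 4, 2032.
The first science data is downlinked: Jun 4, 2032 + 17 days = Jun 21, 2032.

June 21, 2032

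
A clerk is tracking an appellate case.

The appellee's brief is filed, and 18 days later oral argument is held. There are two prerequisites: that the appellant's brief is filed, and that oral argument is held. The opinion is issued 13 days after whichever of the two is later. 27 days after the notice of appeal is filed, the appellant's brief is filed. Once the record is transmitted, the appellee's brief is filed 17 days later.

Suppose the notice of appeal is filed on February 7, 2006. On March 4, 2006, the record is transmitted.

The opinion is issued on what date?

The notice of appeal is filed: Feb 7, 2006.
The appellant's brief is filed: Feb 7, 2006 + 27 days = Mar 6, 2006.
The record is transmitted: Mar 4, 2006.
The appellee's brief is filed: Mar 4, 2006 + 17 days = Mar 21, 2006.
Oral argument is held: Mar 21, 2006 + 18 days = Apr 8, 2006.
Both prerequisites met — the appellant's brief is filed (Mar 6, 2006), oral argument is held (Apr 8, 2006); the later is Apr 8, 2006.
The opinion is issued: Apr 8, 2006 + 13 days = Apr 21, 2006.

April 21, 2006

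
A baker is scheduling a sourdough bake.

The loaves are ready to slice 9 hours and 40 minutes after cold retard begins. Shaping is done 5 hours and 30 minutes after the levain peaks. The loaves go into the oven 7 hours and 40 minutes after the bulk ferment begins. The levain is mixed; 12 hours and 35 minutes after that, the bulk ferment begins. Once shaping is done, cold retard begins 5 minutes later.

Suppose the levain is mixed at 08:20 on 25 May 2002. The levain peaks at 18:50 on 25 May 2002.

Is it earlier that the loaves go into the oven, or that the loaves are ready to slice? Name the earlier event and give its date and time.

The levain is mixed: 08:20 May 25, 2002.
The bulk ferment begins: 08:20 May 25, 2002 + 12h35m = 20:55 May 25, 2002.
The loaves go into the oven: 20:55 May 25, 2002 + 7h40m = 04:35 May 26, 2002.
The levain peaks: 18:50 May 25, 2002.
Shaping is done: 18:50 May 25, 2002 + 5h30m = 00:20 May 26, 2002.
Cold retard begins: 00:20 May 26, 2002 + 5m = 00:25 May 26, 2002.
The loaves are ready to slice: 00:25 May 26, 2002 + 9h40m = 10:05 May 26, 2002.
Comparing: the loaves go into the oven at 04:35 May 26, 2002 vs the loaves are ready to slice at 10:05 May 26, 2002. Earlier: the loaves go into the oven.

The loaves go into the oven — 04:35 on 26 May 2002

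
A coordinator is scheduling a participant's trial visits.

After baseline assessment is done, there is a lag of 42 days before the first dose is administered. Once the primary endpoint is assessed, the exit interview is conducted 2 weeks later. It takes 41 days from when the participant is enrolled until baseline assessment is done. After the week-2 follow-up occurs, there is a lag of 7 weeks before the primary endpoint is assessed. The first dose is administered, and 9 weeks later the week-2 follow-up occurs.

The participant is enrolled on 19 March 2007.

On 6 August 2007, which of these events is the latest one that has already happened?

The participant is enrolled: Mar 19, 2007.
Baseline assessment is done: Mar 19, 2007 + 41 days = Apr 29, 2007.
The first dose is administered: Apr 29, 2007 + 42 days = Jun 10, 2007.
The week-2 follow-up occurs: Jun 10, 2007 + 9 weeks = Aug 12, 2007.
The primary endpoint is assessed: Aug 12, 2007 + 7 weeks = Sep 30, 2007.
The exit interview is conducted: Sep 30, 2007 + 2 weeks = Oct 14, 2007.
Aug 6, 2007 falls between when the first dose is administered (Jun 10, 2007) and when the week-2 follow-up occurs (Aug 12, 2007).

The first dose is administered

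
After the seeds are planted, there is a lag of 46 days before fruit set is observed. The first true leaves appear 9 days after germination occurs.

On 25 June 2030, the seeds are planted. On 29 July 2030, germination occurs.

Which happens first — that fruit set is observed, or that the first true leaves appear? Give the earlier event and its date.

The first true leaves appear — 7 August 2030

The seeds are planted: Jun 25, 2030.
Fruit set is observed: Jun 25, 2030 + 46 days = Aug 10, 2030.
Germination occurs: Jul 29, 2030.
The first true leaves appear: Jul 29, 2030 + 9 days = Aug 7, 2030.
Comparing: fruit set is observed on Aug 10, 2030 vs the first true leaves appear on Aug 7, 2030. Earlier: the first true leaves appear.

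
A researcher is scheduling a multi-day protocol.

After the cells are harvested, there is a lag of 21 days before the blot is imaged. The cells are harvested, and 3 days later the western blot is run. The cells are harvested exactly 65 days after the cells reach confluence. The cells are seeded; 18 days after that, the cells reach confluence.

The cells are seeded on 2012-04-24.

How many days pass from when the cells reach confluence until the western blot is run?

Causal path: the cells reach confluence → the cells are harvested → the western blot is run.
Total delay along the path: 65 + 3 = 68 days.

68 days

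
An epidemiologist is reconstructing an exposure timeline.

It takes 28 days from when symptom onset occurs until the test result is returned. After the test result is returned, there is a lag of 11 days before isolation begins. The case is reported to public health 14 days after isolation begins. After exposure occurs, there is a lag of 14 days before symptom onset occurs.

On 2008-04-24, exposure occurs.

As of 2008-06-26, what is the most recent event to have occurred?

Isolation begins

Exposure occurs: Apr 24, 2008.
Symptom onset occurs: Apr 24, 2008 + 14 days = May 8, 2008.
The test result is returned: May 8, 2008 + 28 days = Jun 5, 2008.
Isolation begins: Jun 5, 2008 + 11 days = Jun 16, 2008.
The case is reported to public health: Jun 16, 2008 + 14 days = Jun 30, 2008.
Jun 26, 2008 falls between when isolation begins (Jun 16, 2008) and when the case is reported to public health (Jun 30, 2008).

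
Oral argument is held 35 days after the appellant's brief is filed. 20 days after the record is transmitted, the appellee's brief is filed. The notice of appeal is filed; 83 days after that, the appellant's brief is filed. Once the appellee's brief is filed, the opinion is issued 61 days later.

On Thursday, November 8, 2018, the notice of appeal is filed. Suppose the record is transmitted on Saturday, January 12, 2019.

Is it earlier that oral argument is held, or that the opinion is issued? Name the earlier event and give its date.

Oral argument is held — Wednesday, March 6, 2019

The notice of appeal is filed: Nov 8, 2018.
The appellant's brief is filed: Nov 8, 2018 + 83 days = Jan 30, 2019.
Oral argument is held: Jan 30, 2019 + 35 days = Mar 6, 2019.
The record is transmitted: Jan 12, 2019.
The appellee's brief is filed: Jan 12, 2019 + 20 days = Feb 1, 2019.
The opinion is issued: Feb 1, 2019 + 61 days = Apr 3, 2019.
Comparing: oral argument is held on Mar 6, 2019 vs the opinion is issued on Apr 3, 2019. Earlier: oral argument is held.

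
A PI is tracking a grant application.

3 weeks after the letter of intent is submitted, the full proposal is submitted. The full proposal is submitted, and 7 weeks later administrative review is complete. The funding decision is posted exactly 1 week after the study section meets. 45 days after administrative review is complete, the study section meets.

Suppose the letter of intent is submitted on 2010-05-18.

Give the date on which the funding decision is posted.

The letter of intent is submitted: May 18, 2010.
The full proposal is submitted: May 18, 2010 + 3 weeks = Jun 8, 2010.
Administrative review is complete: Jun 8, 2010 + 7 weeks = Jul 27, 2010.
The study section meets: Jul 27, 2010 + 45 days = Sep 10, 2010.
The funding decision is posted: Sep 10, 2010 + 1 week = Sep 17, 2010.

2010-09-17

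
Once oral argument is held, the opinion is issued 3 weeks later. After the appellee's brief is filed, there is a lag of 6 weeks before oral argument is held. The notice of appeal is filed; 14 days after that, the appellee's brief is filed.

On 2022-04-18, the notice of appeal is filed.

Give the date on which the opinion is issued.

2022-07-04

The notice of appeal is filed: Apr 18, 2022.
The appellee's brief is filed: Apr 18, 2022 + 14 days = May 2, 2022.
Oral argument is held: May 2, 2022 + 6 weeks = Jun 13, 2022.
The opinion is issued: Jun 13, 2022 + 3 weeks = Jul 4, 2022.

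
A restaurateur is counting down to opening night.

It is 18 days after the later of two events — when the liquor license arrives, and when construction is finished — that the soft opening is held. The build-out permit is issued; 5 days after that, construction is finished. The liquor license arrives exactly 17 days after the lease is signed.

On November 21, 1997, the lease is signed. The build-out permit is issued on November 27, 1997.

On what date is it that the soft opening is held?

The lease is signed: Nov 21, 1997.
The liquor license arrives: Nov 21, 1997 + 17 days = Dec 8, 1997.
The build-out permit is issued: Nov 27, 1997.
Construction is finished: Nov 27, 1997 + 5 days = Dec 2, 1997.
Both prerequisites met — the liquor license arrives (Dec 8, 1997), construction is finished (Dec 2, 1997); the later is Dec 8, 1997.
The soft opening is held: Dec 8, 1997 + 18 days = Dec 26, 1997.

December 26, 1997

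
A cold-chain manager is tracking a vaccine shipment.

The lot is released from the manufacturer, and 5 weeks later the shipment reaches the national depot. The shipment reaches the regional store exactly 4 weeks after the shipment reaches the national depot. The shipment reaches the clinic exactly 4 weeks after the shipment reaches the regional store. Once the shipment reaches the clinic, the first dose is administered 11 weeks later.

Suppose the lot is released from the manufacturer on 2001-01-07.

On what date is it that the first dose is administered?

The lot is released from the manufacturer: Jan 7, 2001.
The shipment reaches the national depot: Jan 7, 2001 + 5 weeks = Feb 11, 2001.
The shipment reaches the regional store: Feb 11, 2001 + 4 weeks = Mar 11, 2001.
The shipment reaches the clinic: Mar 11, 2001 + 4 weeks = Apr 8, 2001.
The first dose is administered: Apr 8, 2001 + 11 weeks = Jun 24, 2001.

2001-06-24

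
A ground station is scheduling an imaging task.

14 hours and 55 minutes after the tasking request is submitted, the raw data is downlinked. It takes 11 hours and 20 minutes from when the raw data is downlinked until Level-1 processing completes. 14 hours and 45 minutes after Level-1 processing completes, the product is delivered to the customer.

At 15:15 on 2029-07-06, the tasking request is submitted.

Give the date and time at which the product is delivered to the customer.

The tasking request is submitted: 15:15 Jul 6, 2029.
The raw data is downlinked: 15:15 Jul 6, 2029 + 14h55m = 06:10 Jul 7, 2029.
Level-1 processing completes: 06:10 Jul 7, 2029 + 11h20m = 17:30 Jul 7, 2029.
The product is delivered to the customer: 17:30 Jul 7, 2029 + 14h45m = 08:15 Jul 8, 2029.

08:15 on 2029-07-08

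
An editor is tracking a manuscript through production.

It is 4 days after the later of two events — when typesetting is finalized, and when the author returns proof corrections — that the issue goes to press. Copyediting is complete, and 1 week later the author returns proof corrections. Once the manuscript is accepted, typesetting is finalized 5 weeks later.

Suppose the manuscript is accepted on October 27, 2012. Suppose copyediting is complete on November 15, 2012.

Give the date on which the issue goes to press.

The manuscript is accepted: Oct 27, 2012.
Typesetting is finalized: Oct 27, 2012 + 5 weeks = Dec 1, 2012.
Copyediting is complete: Nov 15, 2012.
The author returns proof corrections: Nov 15, 2012 + 1 week = Nov 22, 2012.
Both prerequisites met — typesetting is finalized (Dec 1, 2012), the author returns proof corrections (Nov 22, 2012); the later is Dec 1, 2012.
The issue goes to press: Dec 1, 2012 + 4 days = Dec 5, 2012.

December 5, 2012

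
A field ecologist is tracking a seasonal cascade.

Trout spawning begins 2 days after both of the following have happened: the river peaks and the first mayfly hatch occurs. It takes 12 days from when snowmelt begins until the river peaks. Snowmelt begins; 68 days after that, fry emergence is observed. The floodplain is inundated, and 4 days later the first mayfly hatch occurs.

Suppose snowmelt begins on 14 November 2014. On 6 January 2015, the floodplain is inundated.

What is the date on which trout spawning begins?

Snowmelt begins: Nov 14, 2014.
The river peaks: Nov 14, 2014 + 12 days = Nov 26, 2014.
The floodplain is inundated: Jan 6, 2015.
The first mayfly hatch occurs: Jan 6, 2015 + 4 days = Jan 10, 2015.
Both prerequisites met — the river peaks (Nov 26, 2014), the first mayfly hatch occurs (Jan 10, 2015); the later is Jan 10, 2015.
Trout spawning begins: Jan 10, 2015 + 2 days = Jan 12, 2015.

12 January 2015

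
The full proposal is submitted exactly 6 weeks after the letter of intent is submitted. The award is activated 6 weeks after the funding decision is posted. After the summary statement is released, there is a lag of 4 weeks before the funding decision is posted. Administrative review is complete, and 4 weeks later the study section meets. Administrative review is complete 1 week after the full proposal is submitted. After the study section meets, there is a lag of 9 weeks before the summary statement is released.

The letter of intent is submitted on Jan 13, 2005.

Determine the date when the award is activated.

Aug 11, 2005

The letter of intent is submitted: Jan 13, 2005.
The full proposal is submitted: Jan 13, 2005 + 6 weeks = Feb 24, 2005.
Administrative review is complete: Feb 24, 2005 + 1 week = Mar 3, 2005.
The study section meets: Mar 3, 2005 + 4 weeks = Mar 31, 2005.
The summary statement is released: Mar 31, 2005 + 9 weeks = Jun 2, 2005.
The funding decision is posted: Jun 2, 2005 + 4 weeks = Jun 30, 2005.
The award is activated: Jun 30, 2005 + 6 weeks = Aug 11, 2005.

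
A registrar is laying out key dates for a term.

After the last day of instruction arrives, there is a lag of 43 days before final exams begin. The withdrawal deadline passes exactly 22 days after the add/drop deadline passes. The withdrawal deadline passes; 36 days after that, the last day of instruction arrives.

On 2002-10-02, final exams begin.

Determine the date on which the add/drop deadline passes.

2002-06-23

Final exams begin: Oct 2, 2002.
The last day of instruction arrives: Oct 2, 2002 − 43 days = Aug 20, 2002.
The withdrawal deadline passes: Aug 20, 2002 − 36 days = Jul 15, 2002.
The add/drop deadline passes: Jul 15, 2002 − 22 days = Jun 23, 2002.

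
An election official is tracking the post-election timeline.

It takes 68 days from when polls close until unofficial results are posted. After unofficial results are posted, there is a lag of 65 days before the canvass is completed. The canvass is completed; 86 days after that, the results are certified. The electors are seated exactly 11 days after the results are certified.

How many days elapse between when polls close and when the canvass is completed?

133 days

Causal path: polls close → unofficial results are posted → the canvass is completed.
Total delay along the path: 68 + 65 = 133 days.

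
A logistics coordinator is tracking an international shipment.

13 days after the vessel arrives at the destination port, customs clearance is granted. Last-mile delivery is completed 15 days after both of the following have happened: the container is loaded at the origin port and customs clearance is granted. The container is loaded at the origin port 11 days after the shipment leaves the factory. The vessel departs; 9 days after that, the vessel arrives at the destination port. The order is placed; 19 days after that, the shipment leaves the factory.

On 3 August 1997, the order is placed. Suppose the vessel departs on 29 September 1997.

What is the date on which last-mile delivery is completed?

The order is placed: Aug 3, 1997.
The shipment leaves the factory: Aug 3, 1997 + 19 days = Aug 22, 1997.
The container is loaded at the origin port: Aug 22, 1997 + 11 days = Sep 2, 1997.
The vessel departs: Sep 29, 1997.
The vessel arrives at the destination port: Sep 29, 1997 + 9 days = Oct 8, 1997.
Customs clearance is granted: Oct 8, 1997 + 13 days = Oct 21, 1997.
Both prerequisites met — the container is loaded at the origin port (Sep 2, 1997), customs clearance is granted (Oct 21, 1997); the later is Oct 21, 1997.
Last-mile delivery is completed: Oct 21, 1997 + 15 days = Nov 5, 1997.

5 November 1997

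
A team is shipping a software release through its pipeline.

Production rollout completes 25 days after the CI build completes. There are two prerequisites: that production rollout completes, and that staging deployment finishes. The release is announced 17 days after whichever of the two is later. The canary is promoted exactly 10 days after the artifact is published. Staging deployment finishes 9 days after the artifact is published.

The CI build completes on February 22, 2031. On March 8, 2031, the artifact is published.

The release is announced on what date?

The CI build completes: Feb 22, 2031.
Production rollout completes: Feb 22, 2031 + 25 days = Mar 19, 2031.
The artifact is published: Mar 8, 2031.
Staging deployment finishes: Mar 8, 2031 + 9 days = Mar 17, 2031.
Both prerequisites met — production rollout completes (Mar 19, 2031), staging deployment finishes (Mar 17, 2031); the later is Mar 19, 2031.
The release is announced: Mar 19, 2031 + 17 days = Apr 5, 2031.

April 5, 2031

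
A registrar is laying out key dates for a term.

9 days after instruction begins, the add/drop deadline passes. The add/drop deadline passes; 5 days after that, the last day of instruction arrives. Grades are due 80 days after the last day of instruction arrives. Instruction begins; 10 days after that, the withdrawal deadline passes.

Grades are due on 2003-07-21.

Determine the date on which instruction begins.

2003-04-18

Grades are due: Jul 21, 2003.
The last day of instruction arrives: Jul 21, 2003 − 80 days = May 2, 2003.
The add/drop deadline passes: May 2, 2003 − 5 days = Apr 27, 2003.
Instruction begins: Apr 27, 2003 − 9 days = Apr 18, 2003.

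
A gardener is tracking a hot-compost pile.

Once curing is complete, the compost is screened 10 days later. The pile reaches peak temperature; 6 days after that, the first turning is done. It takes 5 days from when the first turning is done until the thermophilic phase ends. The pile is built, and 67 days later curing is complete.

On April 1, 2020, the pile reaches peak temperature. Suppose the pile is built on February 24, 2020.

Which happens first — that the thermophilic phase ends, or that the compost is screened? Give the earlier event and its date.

The pile reaches peak temperature: Apr 1, 2020.
The first turning is done: Apr 1, 2020 + 6 days = Apr 7, 2020.
The thermophilic phase ends: Apr 7, 2020 + 5 days = Apr 12, 2020.
The pile is built: Feb 24, 2020.
Curing is complete: Feb 24, 2020 + 67 days = May 1, 2020.
The compost is screened: May 1, 2020 + 10 days = May 11, 2020.
Comparing: the thermophilic phase ends on Apr 12, 2020 vs the compost is screened on May 11, 2020. Earlier: the thermophilic phase ends.

The thermophilic phase ends — April 12, 2020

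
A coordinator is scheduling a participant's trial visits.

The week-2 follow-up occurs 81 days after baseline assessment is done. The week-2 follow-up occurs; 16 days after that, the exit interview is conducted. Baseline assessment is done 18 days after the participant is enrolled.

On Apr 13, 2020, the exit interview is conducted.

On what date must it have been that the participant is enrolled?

Dec 20, 2019

The exit interview is conducted: Apr 13, 2020.
The week-2 follow-up occurs: Apr 13, 2020 − 16 days = Mar 28, 2020.
Baseline assessment is done: Mar 28, 2020 − 81 days = Jan 7, 2020.
The participant is enrolled: Jan 7, 2020 − 18 days = Dec 20, 2019.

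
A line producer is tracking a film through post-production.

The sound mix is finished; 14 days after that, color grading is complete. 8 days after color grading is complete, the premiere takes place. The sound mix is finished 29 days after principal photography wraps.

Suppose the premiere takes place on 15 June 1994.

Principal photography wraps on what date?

The premiere takes place: Jun 15, 1994.
Color grading is complete: Jun 15, 1994 − 8 days = Jun 7, 1994.
The sound mix is finished: Jun 7, 1994 − 14 days = May 24, 1994.
Principal photography wraps: May 24, 1994 − 29 days = Apr 25, 1994.

25 April 1994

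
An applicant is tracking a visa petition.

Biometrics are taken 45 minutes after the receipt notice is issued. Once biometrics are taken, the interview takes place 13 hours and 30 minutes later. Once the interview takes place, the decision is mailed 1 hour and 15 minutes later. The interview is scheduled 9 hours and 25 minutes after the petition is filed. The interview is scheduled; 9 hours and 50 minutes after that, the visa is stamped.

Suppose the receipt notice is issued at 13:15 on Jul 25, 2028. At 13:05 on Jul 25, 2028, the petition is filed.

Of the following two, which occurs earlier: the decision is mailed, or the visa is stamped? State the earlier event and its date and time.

The receipt notice is issued: 13:15 Jul 25, 2028.
Biometrics are taken: 13:15 Jul 25, 2028 + 45m = 14:00 Jul 25, 2028.
The interview takes place: 14:00 Jul 25, 2028 + 13h30m = 03:30 Jul 26, 2028.
The decision is mailed: 03:30 Jul 26, 2028 + 1h15m = 04:45 Jul 26, 2028.
The petition is filed: 13:05 Jul 25, 2028.
The interview is scheduled: 13:05 Jul 25, 2028 + 9h25m = 22:30 Jul 25, 2028.
The visa is stamped: 22:30 Jul 25, 2028 + 9h50m = 08:20 Jul 26, 2028.
Comparing: the decision is mailed at 04:45 Jul 26, 2028 vs the visa is stamped at 08:20 Jul 26, 2028. Earlier: the decision is mailed.

The decision is mailed — 04:45 on Jul 26, 2028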